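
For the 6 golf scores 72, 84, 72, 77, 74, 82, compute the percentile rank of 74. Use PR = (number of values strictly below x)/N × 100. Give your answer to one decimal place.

N = 6.
Strictly below 74: 2. Equal to 74: 1.
PR = 2/6 × 100 = 33.3

33.3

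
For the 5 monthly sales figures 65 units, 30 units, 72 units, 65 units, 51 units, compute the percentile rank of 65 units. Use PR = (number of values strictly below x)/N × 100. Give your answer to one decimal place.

40.0

N = 5.
Strictly below 65: 2. Equal to 65: 2.
PR = 2/5 × 100 = 40.0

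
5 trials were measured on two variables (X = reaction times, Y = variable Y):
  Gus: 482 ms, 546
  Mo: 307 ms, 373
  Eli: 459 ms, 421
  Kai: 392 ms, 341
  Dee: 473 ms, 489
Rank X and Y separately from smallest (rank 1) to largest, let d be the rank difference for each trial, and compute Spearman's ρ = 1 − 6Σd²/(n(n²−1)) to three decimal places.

Ranks of variable 1: 5, 1, 3, 2, 4
Ranks of variable 2: 5, 2, 3, 1, 4
d = r₁ − r₂: 0, -1, 0, 1, 0
d²: 0, 1, 0, 1, 0; Σd² = 2
ρ = 1 − 6·2/(5·24) = 1 − 12/120 = 0.900

0.900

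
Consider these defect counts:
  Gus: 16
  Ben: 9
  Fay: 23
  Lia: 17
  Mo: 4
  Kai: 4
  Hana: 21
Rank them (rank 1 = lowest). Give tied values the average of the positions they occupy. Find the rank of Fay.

7

Sorted (ascending): 4, 4, 9, 16, 17, 21, 23
The 2 values of 4 occupy positions 1–2 → average rank (1+2)/2 = 1.5.
Fay has value 23 → rank 7.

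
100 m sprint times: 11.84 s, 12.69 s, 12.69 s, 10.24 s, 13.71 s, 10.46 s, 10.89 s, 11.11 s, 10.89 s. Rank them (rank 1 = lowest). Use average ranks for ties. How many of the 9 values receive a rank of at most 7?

Sorted (ascending): 10.24, 10.46, 10.89, 10.89, 11.11, 11.84, 12.69, 12.69, 13.71
The 2 values of 10.89 occupy positions 3–4 → average rank (3+4)/2 = 3.5.
The 2 values of 12.69 occupy positions 7–8 → average rank (7+8)/2 = 7.5.
Ranks ≤ 7: {1, 2, 3.5, 3.5, 5, 6} → 6 values.

6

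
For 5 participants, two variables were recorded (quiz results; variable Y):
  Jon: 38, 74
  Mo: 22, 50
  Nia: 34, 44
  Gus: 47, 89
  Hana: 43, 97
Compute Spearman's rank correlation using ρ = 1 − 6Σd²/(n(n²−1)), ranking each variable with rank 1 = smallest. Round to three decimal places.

0.800

Ranks of variable 1: 3, 1, 2, 5, 4
Ranks of variable 2: 3, 2, 1, 4, 5
d = r₁ − r₂: 0, -1, 1, 1, -1
d²: 0, 1, 1, 1, 1; Σd² = 4
ρ = 1 − 6·4/(5·24) = 1 − 24/120 = 0.800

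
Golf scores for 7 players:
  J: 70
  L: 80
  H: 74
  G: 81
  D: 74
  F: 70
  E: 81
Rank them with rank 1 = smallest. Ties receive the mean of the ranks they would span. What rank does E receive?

Sorted (ascending): 70, 70, 74, 74, 80, 81, 81
The 2 values of 70 occupy positions 1–2 → average rank (1+2)/2 = 1.5.
The 2 values of 74 occupy positions 3–4 → average rank (3+4)/2 = 3.5.
The 2 values of 81 occupy positions 6–7 → average rank (6+7)/2 = 6.5.
E has value 81 → rank 6.5.

6.5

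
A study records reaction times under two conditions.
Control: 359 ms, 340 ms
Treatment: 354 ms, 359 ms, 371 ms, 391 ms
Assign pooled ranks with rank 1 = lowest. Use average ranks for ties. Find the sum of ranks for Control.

Sorted (ascending): 340, 354, 359, 359, 371, 391
The 2 values of 359 occupy positions 3–4 → average rank (3+4)/2 = 3.5.
Control values → pooled ranks: 359→3.5, 340→1
Rank sum = 3.5 + 1 = 4.5

4.5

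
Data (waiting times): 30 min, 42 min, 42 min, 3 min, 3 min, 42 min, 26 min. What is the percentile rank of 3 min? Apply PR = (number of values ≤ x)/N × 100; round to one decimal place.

N = 7.
Strictly below 3: 0. Equal to 3: 2.
PR = 2/7 × 100 = 28.6

28.6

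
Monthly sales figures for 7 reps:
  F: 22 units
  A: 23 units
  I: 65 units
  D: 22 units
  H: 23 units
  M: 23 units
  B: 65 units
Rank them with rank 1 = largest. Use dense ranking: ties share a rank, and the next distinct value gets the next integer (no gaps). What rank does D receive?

Sorted (descending): 65, 65, 23, 23, 23, 22, 22
The 2 values of 65 share dense rank 1.
The 3 values of 23 share dense rank 2.
The 2 values of 22 share dense rank 3.
D has value 22 units → rank 3.

3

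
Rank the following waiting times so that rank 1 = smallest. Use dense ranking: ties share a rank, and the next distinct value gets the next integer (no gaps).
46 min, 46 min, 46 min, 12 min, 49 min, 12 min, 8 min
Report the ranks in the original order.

Sorted (ascending): 8, 12, 12, 46, 46, 46, 49
The 2 values of 12 share dense rank 2.
The 3 values of 46 share dense rank 3.
Remaining distinct values take the next consecutive integers.

3, 3, 3, 2, 4, 2, 1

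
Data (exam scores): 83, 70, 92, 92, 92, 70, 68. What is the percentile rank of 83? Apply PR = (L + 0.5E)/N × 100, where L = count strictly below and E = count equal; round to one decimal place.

N = 7.
Strictly below 83: 3. Equal to 83: 1.
PR = (3 + 0.5·1)/7 × 100 = 50.0

50.0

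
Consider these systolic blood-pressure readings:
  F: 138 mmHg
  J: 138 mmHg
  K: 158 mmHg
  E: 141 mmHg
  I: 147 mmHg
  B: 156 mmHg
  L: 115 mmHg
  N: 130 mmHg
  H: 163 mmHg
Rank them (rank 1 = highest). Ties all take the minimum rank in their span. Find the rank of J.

6

Sorted (descending): 163, 158, 156, 147, 141, 138, 138, 130, 115
The 2 values of 138 occupy positions 6–7 → each gets rank 6.
J has value 138 mmHg → rank 6.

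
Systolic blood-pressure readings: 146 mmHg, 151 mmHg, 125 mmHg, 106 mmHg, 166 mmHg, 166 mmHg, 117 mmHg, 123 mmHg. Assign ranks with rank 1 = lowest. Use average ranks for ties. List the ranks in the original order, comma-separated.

5, 6, 4, 1, 7.5, 7.5, 2, 3

Sorted (ascending): 106, 117, 123, 125, 146, 151, 166, 166
The 2 values of 166 occupy positions 7–8 → average rank (7+8)/2 = 7.5.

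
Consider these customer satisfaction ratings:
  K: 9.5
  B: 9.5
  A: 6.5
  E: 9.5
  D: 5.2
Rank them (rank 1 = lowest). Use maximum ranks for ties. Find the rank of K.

5

Sorted (ascending): 5.2, 6.5, 9.5, 9.5, 9.5
The 3 values of 9.5 occupy positions 3–5 → each gets rank 5.
K has value 9.5 → rank 5.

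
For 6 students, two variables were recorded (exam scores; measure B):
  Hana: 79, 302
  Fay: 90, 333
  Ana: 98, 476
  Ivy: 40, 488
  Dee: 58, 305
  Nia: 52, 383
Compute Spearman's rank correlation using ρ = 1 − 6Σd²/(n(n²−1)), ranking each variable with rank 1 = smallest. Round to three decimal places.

-0.257

Ranks of variable 1: 4, 5, 6, 1, 3, 2
Ranks of variable 2: 1, 3, 5, 6, 2, 4
d = r₁ − r₂: 3, 2, 1, -5, 1, -2
d²: 9, 4, 1, 25, 1, 4; Σd² = 44
ρ = 1 − 6·44/(6·35) = 1 − 264/210 = -0.257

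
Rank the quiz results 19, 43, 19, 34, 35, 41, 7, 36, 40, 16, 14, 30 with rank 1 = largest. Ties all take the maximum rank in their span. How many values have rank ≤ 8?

Sorted (descending): 43, 41, 40, 36, 35, 34, 30, 19, 19, 16, 14, 7
The 2 values of 19 occupy positions 8–9 → each gets rank 9.
Ranks ≤ 8: {1, 2, 3, 4, 5, 6, 7} → 7 values.

7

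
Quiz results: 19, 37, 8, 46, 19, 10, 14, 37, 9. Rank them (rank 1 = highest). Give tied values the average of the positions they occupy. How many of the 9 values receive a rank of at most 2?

1

Sorted (descending): 46, 37, 37, 19, 19, 14, 10, 9, 8
The 2 values of 37 occupy positions 2–3 → average rank (2+3)/2 = 2.5.
The 2 values of 19 occupy positions 4–5 → average rank (4+5)/2 = 4.5.
Ranks ≤ 2: {1} → 1 value.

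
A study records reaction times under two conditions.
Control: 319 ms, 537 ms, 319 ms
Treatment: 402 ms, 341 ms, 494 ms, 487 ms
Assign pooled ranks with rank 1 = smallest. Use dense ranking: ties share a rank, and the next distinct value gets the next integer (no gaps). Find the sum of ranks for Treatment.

14

Sorted (ascending): 319, 319, 341, 402, 487, 494, 537
The 2 values of 319 share dense rank 1.
Remaining distinct values take the next consecutive integers.
Treatment values → pooled ranks: 402→3, 341→2, 494→5, 487→4
Rank sum = 3 + 2 + 5 + 4 = 14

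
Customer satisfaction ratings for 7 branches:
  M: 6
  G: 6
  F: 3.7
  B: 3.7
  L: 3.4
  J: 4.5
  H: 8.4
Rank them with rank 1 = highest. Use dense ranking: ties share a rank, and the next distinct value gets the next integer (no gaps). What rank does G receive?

2

Sorted (descending): 8.4, 6, 6, 4.5, 3.7, 3.7, 3.4
The 2 values of 6 share dense rank 2.
The 2 values of 3.7 share dense rank 4.
Remaining distinct values take the next consecutive integers.
G has value 6 → rank 2.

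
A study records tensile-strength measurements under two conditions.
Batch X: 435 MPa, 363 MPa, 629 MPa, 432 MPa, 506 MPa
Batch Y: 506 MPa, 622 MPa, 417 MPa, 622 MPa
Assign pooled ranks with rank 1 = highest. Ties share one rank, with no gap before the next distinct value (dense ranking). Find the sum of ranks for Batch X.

20

Sorted (descending): 629, 622, 622, 506, 506, 435, 432, 417, 363
The 2 values of 622 share dense rank 2.
The 2 values of 506 share dense rank 3.
Remaining distinct values take the next consecutive integers.
Batch X values → pooled ranks: 435→4, 363→7, 629→1, 432→5, 506→3
Rank sum = 4 + 7 + 1 + 5 + 3 = 20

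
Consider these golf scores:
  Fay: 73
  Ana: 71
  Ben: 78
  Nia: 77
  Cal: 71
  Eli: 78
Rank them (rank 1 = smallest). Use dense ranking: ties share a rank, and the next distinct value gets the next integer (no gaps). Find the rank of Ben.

Sorted (ascending): 71, 71, 73, 77, 78, 78
The 2 values of 71 share dense rank 1.
The 2 values of 78 share dense rank 4.
Remaining distinct values take the next consecutive integers.
Ben has value 78 → rank 4.

4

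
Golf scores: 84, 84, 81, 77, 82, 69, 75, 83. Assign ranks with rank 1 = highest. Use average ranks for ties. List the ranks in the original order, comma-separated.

Sorted (descending): 84, 84, 83, 82, 81, 77, 75, 69
The 2 values of 84 occupy positions 1–2 → average rank (1+2)/2 = 1.5.

1.5, 1.5, 5, 6, 4, 8, 7, 3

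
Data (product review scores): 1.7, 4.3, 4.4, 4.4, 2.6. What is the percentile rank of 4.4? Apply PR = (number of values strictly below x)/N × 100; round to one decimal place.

60.0

N = 5.
Strictly below 4.4: 3. Equal to 4.4: 2.
PR = 3/5 × 100 = 60.0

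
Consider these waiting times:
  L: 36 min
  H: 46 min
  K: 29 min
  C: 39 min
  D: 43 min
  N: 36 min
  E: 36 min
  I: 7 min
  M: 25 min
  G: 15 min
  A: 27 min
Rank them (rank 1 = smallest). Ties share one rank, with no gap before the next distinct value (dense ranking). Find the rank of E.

6

Sorted (ascending): 7, 15, 25, 27, 29, 36, 36, 36, 39, 43, 46
The 3 values of 36 share dense rank 6.
Remaining distinct values take the next consecutive integers.
E has value 36 min → rank 6.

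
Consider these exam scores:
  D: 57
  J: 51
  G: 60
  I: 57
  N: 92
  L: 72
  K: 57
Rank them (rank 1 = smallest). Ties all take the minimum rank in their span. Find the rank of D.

Sorted (ascending): 51, 57, 57, 57, 60, 72, 92
The 3 values of 57 occupy positions 2–4 → each gets rank 2.
D has value 57 → rank 2.

2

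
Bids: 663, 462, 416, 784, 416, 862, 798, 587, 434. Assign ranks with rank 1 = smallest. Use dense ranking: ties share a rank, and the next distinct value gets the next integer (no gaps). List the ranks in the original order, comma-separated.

5, 3, 1, 6, 1, 8, 7, 4, 2

Sorted (ascending): 416, 416, 434, 462, 587, 663, 784, 798, 862
The 2 values of 416 share dense rank 1.
Remaining distinct values take the next consecutive integers.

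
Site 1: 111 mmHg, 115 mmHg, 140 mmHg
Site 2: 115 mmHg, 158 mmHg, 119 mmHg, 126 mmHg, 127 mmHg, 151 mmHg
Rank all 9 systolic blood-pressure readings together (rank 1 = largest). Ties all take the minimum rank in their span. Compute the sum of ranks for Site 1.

Sorted (descending): 158, 151, 140, 127, 126, 119, 115, 115, 111
The 2 values of 115 occupy positions 7–8 → each gets rank 7.
Site 1 values → pooled ranks: 111→9, 115→7, 140→3
Rank sum = 9 + 7 + 3 = 19

19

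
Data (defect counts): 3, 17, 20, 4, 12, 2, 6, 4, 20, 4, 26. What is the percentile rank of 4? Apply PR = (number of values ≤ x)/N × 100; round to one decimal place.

N = 11.
Strictly below 4: 2. Equal to 4: 3.
PR = 5/11 × 100 = 45.5

45.5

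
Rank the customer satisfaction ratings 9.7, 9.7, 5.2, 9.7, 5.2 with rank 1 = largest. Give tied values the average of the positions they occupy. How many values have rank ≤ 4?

Sorted (descending): 9.7, 9.7, 9.7, 5.2, 5.2
The 3 values of 9.7 occupy positions 1–3 → average rank 2.
The 2 values of 5.2 occupy positions 4–5 → average rank (4+5)/2 = 4.5.
Ranks ≤ 4: {2, 2, 2} → 3 values.

3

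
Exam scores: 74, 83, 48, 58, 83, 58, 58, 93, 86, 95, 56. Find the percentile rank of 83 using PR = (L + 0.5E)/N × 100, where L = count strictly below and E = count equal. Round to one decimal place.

63.6

N = 11.
Strictly below 83: 6. Equal to 83: 2.
PR = (6 + 0.5·2)/11 × 100 = 63.6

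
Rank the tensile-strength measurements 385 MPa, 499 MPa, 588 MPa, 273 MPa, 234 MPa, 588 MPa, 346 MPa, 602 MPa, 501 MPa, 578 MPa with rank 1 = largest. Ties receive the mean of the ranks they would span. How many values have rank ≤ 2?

1

Sorted (descending): 602, 588, 588, 578, 501, 499, 385, 346, 273, 234
The 2 values of 588 occupy positions 2–3 → average rank (2+3)/2 = 2.5.
Ranks ≤ 2: {1} → 1 value.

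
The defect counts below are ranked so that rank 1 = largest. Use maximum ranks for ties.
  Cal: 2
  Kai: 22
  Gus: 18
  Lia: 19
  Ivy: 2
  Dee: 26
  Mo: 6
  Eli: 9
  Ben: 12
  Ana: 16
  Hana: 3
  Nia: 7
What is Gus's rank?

4

Sorted (descending): 26, 22, 19, 18, 16, 12, 9, 7, 6, 3, 2, 2
The 2 values of 2 occupy positions 11–12 → each gets rank 12.
Gus has value 18 → rank 4.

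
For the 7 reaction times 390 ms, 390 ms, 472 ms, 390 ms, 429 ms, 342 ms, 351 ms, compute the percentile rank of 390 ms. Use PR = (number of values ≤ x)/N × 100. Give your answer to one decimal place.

71.4

N = 7.
Strictly below 390: 2. Equal to 390: 3.
PR = 5/7 × 100 = 71.4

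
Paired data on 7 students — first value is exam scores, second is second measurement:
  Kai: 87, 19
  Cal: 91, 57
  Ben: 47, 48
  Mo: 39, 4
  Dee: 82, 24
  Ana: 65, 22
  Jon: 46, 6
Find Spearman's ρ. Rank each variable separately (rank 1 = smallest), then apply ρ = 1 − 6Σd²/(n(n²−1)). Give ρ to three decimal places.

0.679

Ranks of variable 1: 6, 7, 3, 1, 5, 4, 2
Ranks of variable 2: 3, 7, 6, 1, 5, 4, 2
d = r₁ − r₂: 3, 0, -3, 0, 0, 0, 0
d²: 9, 0, 9, 0, 0, 0, 0; Σd² = 18
ρ = 1 − 6·18/(7·48) = 1 − 108/336 = 0.679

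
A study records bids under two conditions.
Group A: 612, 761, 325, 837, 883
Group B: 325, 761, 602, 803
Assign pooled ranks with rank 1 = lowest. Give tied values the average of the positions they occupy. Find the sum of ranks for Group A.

Sorted (ascending): 325, 325, 602, 612, 761, 761, 803, 837, 883
The 2 values of 325 occupy positions 1–2 → average rank (1+2)/2 = 1.5.
The 2 values of 761 occupy positions 5–6 → average rank (5+6)/2 = 5.5.
Group A values → pooled ranks: 612→4, 761→5.5, 325→1.5, 837→8, 883→9
Rank sum = 4 + 5.5 + 1.5 + 8 + 9 = 28

28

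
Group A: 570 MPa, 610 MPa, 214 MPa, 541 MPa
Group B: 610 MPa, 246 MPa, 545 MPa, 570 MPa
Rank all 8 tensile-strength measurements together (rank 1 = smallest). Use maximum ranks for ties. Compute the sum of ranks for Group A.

18

Sorted (ascending): 214, 246, 541, 545, 570, 570, 610, 610
The 2 values of 570 occupy positions 5–6 → each gets rank 6.
The 2 values of 610 occupy positions 7–8 → each gets rank 8.
Group A values → pooled ranks: 570→6, 610→8, 214→1, 541→3
Rank sum = 6 + 8 + 1 + 3 = 18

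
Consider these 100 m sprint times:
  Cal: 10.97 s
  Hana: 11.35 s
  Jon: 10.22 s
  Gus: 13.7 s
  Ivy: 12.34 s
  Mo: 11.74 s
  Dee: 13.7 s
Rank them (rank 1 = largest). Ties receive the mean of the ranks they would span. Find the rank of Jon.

7

Sorted (descending): 13.7, 13.7, 12.34, 11.74, 11.35, 10.97, 10.22
The 2 values of 13.7 occupy positions 1–2 → average rank (1+2)/2 = 1.5.
Jon has value 10.22 s → rank 7.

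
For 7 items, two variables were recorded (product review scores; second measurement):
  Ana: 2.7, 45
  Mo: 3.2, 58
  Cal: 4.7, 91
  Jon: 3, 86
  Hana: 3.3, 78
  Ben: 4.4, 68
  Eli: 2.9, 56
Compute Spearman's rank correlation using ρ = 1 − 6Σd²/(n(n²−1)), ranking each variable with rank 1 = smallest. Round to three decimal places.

0.750

Ranks of variable 1: 1, 4, 7, 3, 5, 6, 2
Ranks of variable 2: 1, 3, 7, 6, 5, 4, 2
d = r₁ − r₂: 0, 1, 0, -3, 0, 2, 0
d²: 0, 1, 0, 9, 0, 4, 0; Σd² = 14
ρ = 1 − 6·14/(7·48) = 1 − 84/336 = 0.750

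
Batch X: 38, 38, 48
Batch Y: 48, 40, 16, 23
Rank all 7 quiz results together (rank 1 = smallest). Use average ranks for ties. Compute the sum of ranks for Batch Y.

14.5

Sorted (ascending): 16, 23, 38, 38, 40, 48, 48
The 2 values of 38 occupy positions 3–4 → average rank (3+4)/2 = 3.5.
The 2 values of 48 occupy positions 6–7 → average rank (6+7)/2 = 6.5.
Batch Y values → pooled ranks: 48→6.5, 40→5, 16→1, 23→2
Rank sum = 6.5 + 5 + 1 + 2 = 14.5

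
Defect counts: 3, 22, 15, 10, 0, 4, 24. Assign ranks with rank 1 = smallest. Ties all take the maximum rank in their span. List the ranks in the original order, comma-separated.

2, 6, 5, 4, 1, 3, 7

Sorted (ascending): 0, 3, 4, 10, 15, 22, 24
No ties — each value takes its position as its rank.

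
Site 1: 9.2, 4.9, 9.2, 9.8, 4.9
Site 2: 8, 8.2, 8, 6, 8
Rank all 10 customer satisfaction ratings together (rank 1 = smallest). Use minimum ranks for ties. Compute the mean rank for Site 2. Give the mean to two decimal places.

Sorted (ascending): 4.9, 4.9, 6, 8, 8, 8, 8.2, 9.2, 9.2, 9.8
The 2 values of 4.9 occupy positions 1–2 → each gets rank 1.
The 3 values of 8 occupy positions 4–6 → each gets rank 4.
The 2 values of 9.2 occupy positions 8–9 → each gets rank 8.
Site 2 values → pooled ranks: 8→4, 8.2→7, 8→4, 6→3, 8→4
Mean rank = (4 + 7 + 4 + 3 + 4) / 5 = 4.40

4.40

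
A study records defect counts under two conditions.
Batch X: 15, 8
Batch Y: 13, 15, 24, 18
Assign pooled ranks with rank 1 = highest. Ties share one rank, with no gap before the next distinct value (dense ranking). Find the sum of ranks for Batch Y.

10

Sorted (descending): 24, 18, 15, 15, 13, 8
The 2 values of 15 share dense rank 3.
Remaining distinct values take the next consecutive integers.
Batch Y values → pooled ranks: 13→4, 15→3, 24→1, 18→2
Rank sum = 4 + 3 + 1 + 2 = 10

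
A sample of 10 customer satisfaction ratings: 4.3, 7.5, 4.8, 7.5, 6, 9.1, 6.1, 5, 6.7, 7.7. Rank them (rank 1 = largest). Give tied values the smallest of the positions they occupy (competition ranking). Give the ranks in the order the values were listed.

Sorted (descending): 9.1, 7.7, 7.5, 7.5, 6.7, 6.1, 6, 5, 4.8, 4.3
The 2 values of 7.5 occupy positions 3–4 → each gets rank 3.

10, 3, 9, 3, 7, 1, 6, 8, 5, 2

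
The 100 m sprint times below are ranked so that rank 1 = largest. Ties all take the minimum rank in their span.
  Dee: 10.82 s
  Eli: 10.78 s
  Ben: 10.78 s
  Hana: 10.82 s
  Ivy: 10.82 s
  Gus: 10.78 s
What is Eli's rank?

4

Sorted (descending): 10.82, 10.82, 10.82, 10.78, 10.78, 10.78
The 3 values of 10.82 occupy positions 1–3 → each gets rank 1.
The 3 values of 10.78 occupy positions 4–6 → each gets rank 4.
Eli has value 10.78 s → rank 4.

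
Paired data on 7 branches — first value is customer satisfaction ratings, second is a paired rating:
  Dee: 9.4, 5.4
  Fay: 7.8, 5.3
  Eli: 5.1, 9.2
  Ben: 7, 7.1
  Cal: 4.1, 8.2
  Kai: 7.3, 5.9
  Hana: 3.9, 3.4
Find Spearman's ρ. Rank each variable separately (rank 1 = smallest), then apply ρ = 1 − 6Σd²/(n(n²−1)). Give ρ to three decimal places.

Ranks of variable 1: 7, 6, 3, 4, 2, 5, 1
Ranks of variable 2: 3, 2, 7, 5, 6, 4, 1
d = r₁ − r₂: 4, 4, -4, -1, -4, 1, 0
d²: 16, 16, 16, 1, 16, 1, 0; Σd² = 66
ρ = 1 − 6·66/(7·48) = 1 − 396/336 = -0.179

-0.179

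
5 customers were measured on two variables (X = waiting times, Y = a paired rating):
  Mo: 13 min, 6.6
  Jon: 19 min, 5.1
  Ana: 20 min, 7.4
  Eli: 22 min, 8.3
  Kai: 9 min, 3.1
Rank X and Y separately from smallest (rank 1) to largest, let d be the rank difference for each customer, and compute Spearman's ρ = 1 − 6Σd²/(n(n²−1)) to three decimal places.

Ranks of variable 1: 2, 3, 4, 5, 1
Ranks of variable 2: 3, 2, 4, 5, 1
d = r₁ − r₂: -1, 1, 0, 0, 0
d²: 1, 1, 0, 0, 0; Σd² = 2
ρ = 1 − 6·2/(5·24) = 1 − 12/120 = 0.900

0.900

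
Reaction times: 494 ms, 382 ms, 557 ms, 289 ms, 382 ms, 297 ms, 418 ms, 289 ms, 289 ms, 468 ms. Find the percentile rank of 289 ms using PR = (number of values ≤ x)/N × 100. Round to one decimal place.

N = 10.
Strictly below 289: 0. Equal to 289: 3.
PR = 3/10 × 100 = 30.0

30.0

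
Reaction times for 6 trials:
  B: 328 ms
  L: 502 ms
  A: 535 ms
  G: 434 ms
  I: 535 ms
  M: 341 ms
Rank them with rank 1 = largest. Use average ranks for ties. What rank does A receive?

Sorted (descending): 535, 535, 502, 434, 341, 328
The 2 values of 535 occupy positions 1–2 → average rank (1+2)/2 = 1.5.
A has value 535 ms → rank 1.5.

1.5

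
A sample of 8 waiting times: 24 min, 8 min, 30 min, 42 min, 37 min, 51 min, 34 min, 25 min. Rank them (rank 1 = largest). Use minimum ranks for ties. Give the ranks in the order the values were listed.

Sorted (descending): 51, 42, 37, 34, 30, 25, 24, 8
No ties — each value takes its position as its rank.

7, 8, 5, 2, 3, 1, 4, 6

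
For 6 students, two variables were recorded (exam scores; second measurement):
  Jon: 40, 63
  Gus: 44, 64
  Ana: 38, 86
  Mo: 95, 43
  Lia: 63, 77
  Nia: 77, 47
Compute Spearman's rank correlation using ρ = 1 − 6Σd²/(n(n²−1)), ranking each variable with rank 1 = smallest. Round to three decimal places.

Ranks of variable 1: 2, 3, 1, 6, 4, 5
Ranks of variable 2: 3, 4, 6, 1, 5, 2
d = r₁ − r₂: -1, -1, -5, 5, -1, 3
d²: 1, 1, 25, 25, 1, 9; Σd² = 62
ρ = 1 − 6·62/(6·35) = 1 − 372/210 = -0.771

-0.771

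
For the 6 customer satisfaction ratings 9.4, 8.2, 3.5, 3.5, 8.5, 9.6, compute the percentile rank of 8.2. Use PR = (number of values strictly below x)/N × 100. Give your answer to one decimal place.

33.3

N = 6.
Strictly below 8.2: 2. Equal to 8.2: 1.
PR = 2/6 × 100 = 33.3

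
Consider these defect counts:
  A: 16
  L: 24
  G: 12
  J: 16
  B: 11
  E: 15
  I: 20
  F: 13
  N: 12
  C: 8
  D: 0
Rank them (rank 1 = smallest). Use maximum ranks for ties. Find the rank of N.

5

Sorted (ascending): 0, 8, 11, 12, 12, 13, 15, 16, 16, 20, 24
The 2 values of 12 occupy positions 4–5 → each gets rank 5.
The 2 values of 16 occupy positions 8–9 → each gets rank 9.
N has value 12 → rank 5.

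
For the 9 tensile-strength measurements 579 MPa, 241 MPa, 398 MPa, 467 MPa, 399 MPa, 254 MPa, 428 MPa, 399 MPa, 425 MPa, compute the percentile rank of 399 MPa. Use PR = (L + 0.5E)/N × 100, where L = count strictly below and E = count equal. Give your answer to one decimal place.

N = 9.
Strictly below 399: 3. Equal to 399: 2.
PR = (3 + 0.5·2)/9 × 100 = 44.4

44.4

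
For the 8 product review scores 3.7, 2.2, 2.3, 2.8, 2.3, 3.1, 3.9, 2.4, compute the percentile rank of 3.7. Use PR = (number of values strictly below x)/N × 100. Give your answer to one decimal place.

N = 8.
Strictly below 3.7: 6. Equal to 3.7: 1.
PR = 6/8 × 100 = 75.0

75.0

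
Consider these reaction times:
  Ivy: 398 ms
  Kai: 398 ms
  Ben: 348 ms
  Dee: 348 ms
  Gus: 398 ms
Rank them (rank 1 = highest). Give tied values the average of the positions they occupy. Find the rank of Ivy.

Sorted (descending): 398, 398, 398, 348, 348
The 3 values of 398 occupy positions 1–3 → average rank 2.
The 2 values of 348 occupy positions 4–5 → average rank (4+5)/2 = 4.5.
Ivy has value 398 ms → rank 2.

2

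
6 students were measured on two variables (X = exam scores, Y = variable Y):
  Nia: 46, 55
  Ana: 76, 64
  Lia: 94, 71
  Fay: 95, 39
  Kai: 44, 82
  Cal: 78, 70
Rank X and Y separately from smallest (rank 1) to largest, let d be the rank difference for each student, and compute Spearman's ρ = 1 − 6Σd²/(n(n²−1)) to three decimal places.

-0.429

Ranks of variable 1: 2, 3, 5, 6, 1, 4
Ranks of variable 2: 2, 3, 5, 1, 6, 4
d = r₁ − r₂: 0, 0, 0, 5, -5, 0
d²: 0, 0, 0, 25, 25, 0; Σd² = 50
ρ = 1 − 6·50/(6·35) = 1 − 300/210 = -0.429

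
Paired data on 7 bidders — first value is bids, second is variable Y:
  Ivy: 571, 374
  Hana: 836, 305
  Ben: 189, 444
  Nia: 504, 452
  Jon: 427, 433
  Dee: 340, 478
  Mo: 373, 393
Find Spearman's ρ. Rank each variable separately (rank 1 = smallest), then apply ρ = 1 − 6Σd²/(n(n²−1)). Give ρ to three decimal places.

-0.679

Ranks of variable 1: 6, 7, 1, 5, 4, 2, 3
Ranks of variable 2: 2, 1, 5, 6, 4, 7, 3
d = r₁ − r₂: 4, 6, -4, -1, 0, -5, 0
d²: 16, 36, 16, 1, 0, 25, 0; Σd² = 94
ρ = 1 − 6·94/(7·48) = 1 − 564/336 = -0.679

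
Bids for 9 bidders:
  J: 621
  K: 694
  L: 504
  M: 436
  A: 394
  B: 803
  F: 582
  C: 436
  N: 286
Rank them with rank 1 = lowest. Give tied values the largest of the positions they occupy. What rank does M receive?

4

Sorted (ascending): 286, 394, 436, 436, 504, 582, 621, 694, 803
The 2 values of 436 occupy positions 3–4 → each gets rank 4.
M has value 436 → rank 4.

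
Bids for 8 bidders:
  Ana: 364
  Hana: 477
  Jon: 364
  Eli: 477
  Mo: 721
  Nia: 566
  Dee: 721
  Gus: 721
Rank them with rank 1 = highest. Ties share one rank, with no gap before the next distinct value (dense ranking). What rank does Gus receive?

1

Sorted (descending): 721, 721, 721, 566, 477, 477, 364, 364
The 3 values of 721 share dense rank 1.
The 2 values of 477 share dense rank 3.
The 2 values of 364 share dense rank 4.
Remaining distinct values take the next consecutive integers.
Gus has value 721 → rank 1.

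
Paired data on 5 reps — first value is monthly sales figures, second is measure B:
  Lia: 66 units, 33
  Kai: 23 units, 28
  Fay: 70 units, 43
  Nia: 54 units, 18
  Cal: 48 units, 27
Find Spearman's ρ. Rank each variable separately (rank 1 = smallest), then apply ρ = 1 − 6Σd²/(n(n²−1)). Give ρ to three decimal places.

0.600

Ranks of variable 1: 4, 1, 5, 3, 2
Ranks of variable 2: 4, 3, 5, 1, 2
d = r₁ − r₂: 0, -2, 0, 2, 0
d²: 0, 4, 0, 4, 0; Σd² = 8
ρ = 1 − 6·8/(5·24) = 1 − 48/120 = 0.600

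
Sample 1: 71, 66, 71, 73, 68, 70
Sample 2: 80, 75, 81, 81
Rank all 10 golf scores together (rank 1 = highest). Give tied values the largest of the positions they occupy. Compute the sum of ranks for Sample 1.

Sorted (descending): 81, 81, 80, 75, 73, 71, 71, 70, 68, 66
The 2 values of 81 occupy positions 1–2 → each gets rank 2.
The 2 values of 71 occupy positions 6–7 → each gets rank 7.
Sample 1 values → pooled ranks: 71→7, 66→10, 71→7, 73→5, 68→9, 70→8
Rank sum = 7 + 10 + 7 + 5 + 9 + 8 = 46

46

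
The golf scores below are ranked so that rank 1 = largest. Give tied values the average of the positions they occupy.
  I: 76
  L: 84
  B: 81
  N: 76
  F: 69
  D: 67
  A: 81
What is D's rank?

7

Sorted (descending): 84, 81, 81, 76, 76, 69, 67
The 2 values of 81 occupy positions 2–3 → average rank (2+3)/2 = 2.5.
The 2 values of 76 occupy positions 4–5 → average rank (4+5)/2 = 4.5.
D has value 67 → rank 7.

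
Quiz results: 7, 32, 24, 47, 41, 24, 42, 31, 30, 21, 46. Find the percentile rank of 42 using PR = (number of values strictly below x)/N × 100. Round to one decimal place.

N = 11.
Strictly below 42: 8. Equal to 42: 1.
PR = 8/11 × 100 = 72.7

72.7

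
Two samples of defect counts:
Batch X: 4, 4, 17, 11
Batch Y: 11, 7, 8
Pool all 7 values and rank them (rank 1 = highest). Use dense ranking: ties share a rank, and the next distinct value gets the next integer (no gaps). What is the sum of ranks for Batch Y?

Sorted (descending): 17, 11, 11, 8, 7, 4, 4
The 2 values of 11 share dense rank 2.
The 2 values of 4 share dense rank 5.
Remaining distinct values take the next consecutive integers.
Batch Y values → pooled ranks: 11→2, 7→4, 8→3
Rank sum = 2 + 4 + 3 = 9

9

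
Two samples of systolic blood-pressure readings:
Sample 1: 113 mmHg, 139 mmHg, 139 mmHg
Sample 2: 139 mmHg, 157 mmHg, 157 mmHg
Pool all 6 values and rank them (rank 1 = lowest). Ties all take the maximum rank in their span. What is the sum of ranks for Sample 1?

Sorted (ascending): 113, 139, 139, 139, 157, 157
The 3 values of 139 occupy positions 2–4 → each gets rank 4.
The 2 values of 157 occupy positions 5–6 → each gets rank 6.
Sample 1 values → pooled ranks: 113→1, 139→4, 139→4
Rank sum = 1 + 4 + 4 = 9

9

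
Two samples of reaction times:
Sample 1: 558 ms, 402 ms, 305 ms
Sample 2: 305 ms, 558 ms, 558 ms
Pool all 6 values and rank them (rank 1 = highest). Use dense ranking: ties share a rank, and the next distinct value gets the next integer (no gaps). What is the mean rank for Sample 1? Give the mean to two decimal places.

2.00

Sorted (descending): 558, 558, 558, 402, 305, 305
The 3 values of 558 share dense rank 1.
The 2 values of 305 share dense rank 3.
Remaining distinct values take the next consecutive integers.
Sample 1 values → pooled ranks: 558→1, 402→2, 305→3
Mean rank = (1 + 2 + 3) / 3 = 2.00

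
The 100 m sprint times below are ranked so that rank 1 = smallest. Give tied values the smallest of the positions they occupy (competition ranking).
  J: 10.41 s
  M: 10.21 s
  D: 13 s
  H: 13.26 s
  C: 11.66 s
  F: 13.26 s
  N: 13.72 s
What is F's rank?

5

Sorted (ascending): 10.21, 10.41, 11.66, 13, 13.26, 13.26, 13.72
The 2 values of 13.26 occupy positions 5–6 → each gets rank 5.
F has value 13.26 s → rank 5.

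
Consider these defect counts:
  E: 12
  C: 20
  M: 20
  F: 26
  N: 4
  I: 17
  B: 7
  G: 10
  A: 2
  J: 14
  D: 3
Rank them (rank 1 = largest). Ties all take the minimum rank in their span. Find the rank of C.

2

Sorted (descending): 26, 20, 20, 17, 14, 12, 10, 7, 4, 3, 2
The 2 values of 20 occupy positions 2–3 → each gets rank 2.
C has value 20 → rank 2.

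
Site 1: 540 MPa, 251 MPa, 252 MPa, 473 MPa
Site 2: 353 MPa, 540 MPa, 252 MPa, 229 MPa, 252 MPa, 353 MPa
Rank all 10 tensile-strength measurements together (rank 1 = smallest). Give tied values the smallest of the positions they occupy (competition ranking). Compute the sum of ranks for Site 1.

Sorted (ascending): 229, 251, 252, 252, 252, 353, 353, 473, 540, 540
The 3 values of 252 occupy positions 3–5 → each gets rank 3.
The 2 values of 353 occupy positions 6–7 → each gets rank 6.
The 2 values of 540 occupy positions 9–10 → each gets rank 9.
Site 1 values → pooled ranks: 540→9, 251→2, 252→3, 473→8
Rank sum = 9 + 2 + 3 + 8 = 22

22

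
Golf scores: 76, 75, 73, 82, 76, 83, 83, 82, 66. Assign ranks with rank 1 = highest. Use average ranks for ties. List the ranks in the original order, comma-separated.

5.5, 7, 8, 3.5, 5.5, 1.5, 1.5, 3.5, 9

Sorted (descending): 83, 83, 82, 82, 76, 76, 75, 73, 66
The 2 values of 83 occupy positions 1–2 → average rank (1+2)/2 = 1.5.
The 2 values of 82 occupy positions 3–4 → average rank (3+4)/2 = 3.5.
The 2 values of 76 occupy positions 5–6 → average rank (5+6)/2 = 5.5.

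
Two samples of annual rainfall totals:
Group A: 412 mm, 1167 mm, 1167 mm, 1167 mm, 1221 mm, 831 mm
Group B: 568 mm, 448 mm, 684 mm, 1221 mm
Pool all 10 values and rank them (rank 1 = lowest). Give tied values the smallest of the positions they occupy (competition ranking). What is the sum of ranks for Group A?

Sorted (ascending): 412, 448, 568, 684, 831, 1167, 1167, 1167, 1221, 1221
The 3 values of 1167 occupy positions 6–8 → each gets rank 6.
The 2 values of 1221 occupy positions 9–10 → each gets rank 9.
Group A values → pooled ranks: 412→1, 1167→6, 1167→6, 1167→6, 1221→9, 831→5
Rank sum = 1 + 6 + 6 + 6 + 9 + 5 = 33

33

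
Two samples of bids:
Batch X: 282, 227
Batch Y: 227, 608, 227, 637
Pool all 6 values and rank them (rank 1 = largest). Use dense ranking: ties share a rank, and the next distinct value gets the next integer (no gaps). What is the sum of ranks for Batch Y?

Sorted (descending): 637, 608, 282, 227, 227, 227
The 3 values of 227 share dense rank 4.
Remaining distinct values take the next consecutive integers.
Batch Y values → pooled ranks: 227→4, 608→2, 227→4, 637→1
Rank sum = 4 + 2 + 4 + 1 = 11

11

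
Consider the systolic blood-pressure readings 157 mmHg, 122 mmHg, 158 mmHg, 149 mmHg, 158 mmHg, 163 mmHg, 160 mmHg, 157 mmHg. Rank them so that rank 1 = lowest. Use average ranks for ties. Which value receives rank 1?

Sorted (ascending): 122, 149, 157, 157, 158, 158, 160, 163
The 2 values of 157 occupy positions 3–4 → average rank (3+4)/2 = 3.5.
The 2 values of 158 occupy positions 5–6 → average rank (5+6)/2 = 5.5.
Rank 1 → value 122.

122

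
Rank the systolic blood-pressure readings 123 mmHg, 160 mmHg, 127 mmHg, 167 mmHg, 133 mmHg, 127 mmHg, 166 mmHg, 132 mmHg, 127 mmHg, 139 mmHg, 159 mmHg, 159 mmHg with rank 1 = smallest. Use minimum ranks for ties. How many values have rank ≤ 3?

4

Sorted (ascending): 123, 127, 127, 127, 132, 133, 139, 159, 159, 160, 166, 167
The 3 values of 127 occupy positions 2–4 → each gets rank 2.
The 2 values of 159 occupy positions 8–9 → each gets rank 8.
Ranks ≤ 3: {1, 2, 2, 2} → 4 values.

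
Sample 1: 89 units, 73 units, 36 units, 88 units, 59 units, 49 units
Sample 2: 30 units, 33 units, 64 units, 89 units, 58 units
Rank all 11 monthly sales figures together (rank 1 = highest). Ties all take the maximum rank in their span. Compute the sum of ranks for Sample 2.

35

Sorted (descending): 89, 89, 88, 73, 64, 59, 58, 49, 36, 33, 30
The 2 values of 89 occupy positions 1–2 → each gets rank 2.
Sample 2 values → pooled ranks: 30→11, 33→10, 64→5, 89→2, 58→7
Rank sum = 11 + 10 + 5 + 2 + 7 = 35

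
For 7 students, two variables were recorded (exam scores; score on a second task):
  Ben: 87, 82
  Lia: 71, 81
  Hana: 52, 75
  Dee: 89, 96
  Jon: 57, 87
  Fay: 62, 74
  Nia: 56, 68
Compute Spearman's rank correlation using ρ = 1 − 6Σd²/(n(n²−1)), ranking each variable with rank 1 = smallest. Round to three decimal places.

Ranks of variable 1: 6, 5, 1, 7, 3, 4, 2
Ranks of variable 2: 5, 4, 3, 7, 6, 2, 1
d = r₁ − r₂: 1, 1, -2, 0, -3, 2, 1
d²: 1, 1, 4, 0, 9, 4, 1; Σd² = 20
ρ = 1 − 6·20/(7·48) = 1 − 120/336 = 0.643

0.643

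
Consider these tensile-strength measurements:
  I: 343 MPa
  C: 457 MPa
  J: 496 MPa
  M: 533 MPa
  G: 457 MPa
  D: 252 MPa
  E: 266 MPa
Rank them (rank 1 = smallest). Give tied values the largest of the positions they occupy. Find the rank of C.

5

Sorted (ascending): 252, 266, 343, 457, 457, 496, 533
The 2 values of 457 occupy positions 4–5 → each gets rank 5.
C has value 457 MPa → rank 5.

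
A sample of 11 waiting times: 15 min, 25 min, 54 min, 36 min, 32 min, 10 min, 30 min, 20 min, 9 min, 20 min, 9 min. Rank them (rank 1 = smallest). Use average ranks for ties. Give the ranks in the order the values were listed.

Sorted (ascending): 9, 9, 10, 15, 20, 20, 25, 30, 32, 36, 54
The 2 values of 9 occupy positions 1–2 → average rank (1+2)/2 = 1.5.
The 2 values of 20 occupy positions 5–6 → average rank (5+6)/2 = 5.5.

4, 7, 11, 10, 9, 3, 8, 5.5, 1.5, 5.5, 1.5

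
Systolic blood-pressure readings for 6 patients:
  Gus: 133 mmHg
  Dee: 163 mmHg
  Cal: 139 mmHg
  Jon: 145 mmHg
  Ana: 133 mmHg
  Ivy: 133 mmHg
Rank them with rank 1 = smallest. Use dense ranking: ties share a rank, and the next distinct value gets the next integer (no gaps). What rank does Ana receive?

1

Sorted (ascending): 133, 133, 133, 139, 145, 163
The 3 values of 133 share dense rank 1.
Remaining distinct values take the next consecutive integers.
Ana has value 133 mmHg → rank 1.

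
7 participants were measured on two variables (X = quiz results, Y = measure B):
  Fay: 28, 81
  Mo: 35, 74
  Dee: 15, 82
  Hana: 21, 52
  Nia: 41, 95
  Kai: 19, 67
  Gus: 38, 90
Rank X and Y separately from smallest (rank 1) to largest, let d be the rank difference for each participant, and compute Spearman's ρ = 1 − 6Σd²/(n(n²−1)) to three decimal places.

Ranks of variable 1: 4, 5, 1, 3, 7, 2, 6
Ranks of variable 2: 4, 3, 5, 1, 7, 2, 6
d = r₁ − r₂: 0, 2, -4, 2, 0, 0, 0
d²: 0, 4, 16, 4, 0, 0, 0; Σd² = 24
ρ = 1 − 6·24/(7·48) = 1 − 144/336 = 0.571

0.571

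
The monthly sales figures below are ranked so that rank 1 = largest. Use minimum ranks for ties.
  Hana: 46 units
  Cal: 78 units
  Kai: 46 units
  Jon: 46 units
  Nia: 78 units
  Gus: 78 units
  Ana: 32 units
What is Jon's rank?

Sorted (descending): 78, 78, 78, 46, 46, 46, 32
The 3 values of 78 occupy positions 1–3 → each gets rank 1.
The 3 values of 46 occupy positions 4–6 → each gets rank 4.
Jon has value 46 units → rank 4.

4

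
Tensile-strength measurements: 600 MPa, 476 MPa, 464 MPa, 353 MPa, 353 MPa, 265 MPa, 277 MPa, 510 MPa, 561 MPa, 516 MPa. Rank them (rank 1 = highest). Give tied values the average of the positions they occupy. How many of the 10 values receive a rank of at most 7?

6

Sorted (descending): 600, 561, 516, 510, 476, 464, 353, 353, 277, 265
The 2 values of 353 occupy positions 7–8 → average rank (7+8)/2 = 7.5.
Ranks ≤ 7: {1, 2, 3, 4, 5, 6} → 6 values.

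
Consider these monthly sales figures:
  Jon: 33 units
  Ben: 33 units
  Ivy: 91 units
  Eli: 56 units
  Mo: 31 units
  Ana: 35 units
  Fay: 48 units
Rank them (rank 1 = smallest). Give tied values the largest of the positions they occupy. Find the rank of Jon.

Sorted (ascending): 31, 33, 33, 35, 48, 56, 91
The 2 values of 33 occupy positions 2–3 → each gets rank 3.
Jon has value 33 units → rank 3.

3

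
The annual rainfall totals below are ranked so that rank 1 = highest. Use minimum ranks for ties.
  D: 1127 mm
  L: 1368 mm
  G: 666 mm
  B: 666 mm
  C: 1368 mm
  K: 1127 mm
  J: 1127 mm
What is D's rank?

3

Sorted (descending): 1368, 1368, 1127, 1127, 1127, 666, 666
The 2 values of 1368 occupy positions 1–2 → each gets rank 1.
The 3 values of 1127 occupy positions 3–5 → each gets rank 3.
The 2 values of 666 occupy positions 6–7 → each gets rank 6.
D has value 1127 mm → rank 3.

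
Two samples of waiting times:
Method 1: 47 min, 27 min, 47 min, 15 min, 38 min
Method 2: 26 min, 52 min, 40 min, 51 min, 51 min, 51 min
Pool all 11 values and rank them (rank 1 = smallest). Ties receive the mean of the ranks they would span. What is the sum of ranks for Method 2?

45

Sorted (ascending): 15, 26, 27, 38, 40, 47, 47, 51, 51, 51, 52
The 2 values of 47 occupy positions 6–7 → average rank (6+7)/2 = 6.5.
The 3 values of 51 occupy positions 8–10 → average rank 9.
Method 2 values → pooled ranks: 26→2, 52→11, 40→5, 51→9, 51→9, 51→9
Rank sum = 2 + 11 + 5 + 9 + 9 + 9 = 45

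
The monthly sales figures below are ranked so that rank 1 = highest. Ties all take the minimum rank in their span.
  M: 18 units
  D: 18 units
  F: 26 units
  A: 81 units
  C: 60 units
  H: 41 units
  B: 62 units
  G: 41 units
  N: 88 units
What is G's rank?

5

Sorted (descending): 88, 81, 62, 60, 41, 41, 26, 18, 18
The 2 values of 41 occupy positions 5–6 → each gets rank 5.
The 2 values of 18 occupy positions 8–9 → each gets rank 8.
G has value 41 units → rank 5.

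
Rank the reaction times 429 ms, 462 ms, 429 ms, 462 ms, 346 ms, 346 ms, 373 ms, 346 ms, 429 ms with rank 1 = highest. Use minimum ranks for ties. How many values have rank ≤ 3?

Sorted (descending): 462, 462, 429, 429, 429, 373, 346, 346, 346
The 2 values of 462 occupy positions 1–2 → each gets rank 1.
The 3 values of 429 occupy positions 3–5 → each gets rank 3.
The 3 values of 346 occupy positions 7–9 → each gets rank 7.
Ranks ≤ 3: {1, 1, 3, 3, 3} → 5 values.

5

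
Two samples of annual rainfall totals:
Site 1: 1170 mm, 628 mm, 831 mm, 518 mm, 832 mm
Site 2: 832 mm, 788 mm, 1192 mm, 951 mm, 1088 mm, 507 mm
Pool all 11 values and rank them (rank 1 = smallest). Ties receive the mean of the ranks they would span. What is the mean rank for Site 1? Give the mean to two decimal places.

5.30

Sorted (ascending): 507, 518, 628, 788, 831, 832, 832, 951, 1088, 1170, 1192
The 2 values of 832 occupy positions 6–7 → average rank (6+7)/2 = 6.5.
Site 1 values → pooled ranks: 1170→10, 628→3, 831→5, 518→2, 832→6.5
Mean rank = (10 + 3 + 5 + 2 + 6.5) / 5 = 5.30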